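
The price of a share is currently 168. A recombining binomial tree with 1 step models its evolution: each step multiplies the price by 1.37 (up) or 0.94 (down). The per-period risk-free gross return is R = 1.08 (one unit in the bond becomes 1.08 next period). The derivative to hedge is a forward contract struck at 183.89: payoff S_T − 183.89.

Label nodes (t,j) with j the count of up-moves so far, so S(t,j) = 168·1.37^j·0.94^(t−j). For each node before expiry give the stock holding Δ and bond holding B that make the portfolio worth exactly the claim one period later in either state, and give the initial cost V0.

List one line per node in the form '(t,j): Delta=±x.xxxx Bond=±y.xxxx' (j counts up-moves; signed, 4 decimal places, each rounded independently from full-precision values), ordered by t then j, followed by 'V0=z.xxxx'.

Under the risk-neutral measure, an up-move has probability p* = (R−d)/(u−d) = 0.3256 and values discount at R = 1.08.
At expiry t=1: V(1,0)=-25.9700, V(1,1)=46.2700
  t=0,j=0: stock 168.0000 → up 230.1600 (V=46.2700), down 157.9200 (V=-25.9700). Price -2.2685; hedge Δ=1.0000, bond B=-170.2685.
The time-0 hedge costs -2.2685, which is the no-arbitrage price.

(0,0): Delta=1.0000 Bond=-170.2685
V0=-2.2685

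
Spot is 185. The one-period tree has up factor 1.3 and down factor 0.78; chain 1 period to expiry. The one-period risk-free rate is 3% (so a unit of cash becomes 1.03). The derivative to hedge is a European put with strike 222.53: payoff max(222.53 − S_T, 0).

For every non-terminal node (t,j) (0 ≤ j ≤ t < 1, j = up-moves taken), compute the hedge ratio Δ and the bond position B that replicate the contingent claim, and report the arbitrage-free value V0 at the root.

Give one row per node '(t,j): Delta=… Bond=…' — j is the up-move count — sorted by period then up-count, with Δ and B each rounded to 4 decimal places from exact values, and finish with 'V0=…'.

Since d<R<u, set p* = (R−d)/(u−d) = 0.4808; price each node as the discounted p*-expectation of its children.
Terminal payoffs: V(1,0)=78.2300, V(1,1)=0.0000
(0,0): S=185.0000. Δ = (V_up−V_dn)/(S_up−S_dn) = (0.0000−78.2300)/(240.5000−144.3000) = -0.8132. V = [p*·0.0000 + (1−p*)·78.2300]/1.03 = 39.4363. B = V − Δ·S = 189.8786.
Self-financing check: at every node Δ·S+B equals the discounted successor values.

(0,0): Delta=-0.8132 Bond=189.8786
V0=39.4363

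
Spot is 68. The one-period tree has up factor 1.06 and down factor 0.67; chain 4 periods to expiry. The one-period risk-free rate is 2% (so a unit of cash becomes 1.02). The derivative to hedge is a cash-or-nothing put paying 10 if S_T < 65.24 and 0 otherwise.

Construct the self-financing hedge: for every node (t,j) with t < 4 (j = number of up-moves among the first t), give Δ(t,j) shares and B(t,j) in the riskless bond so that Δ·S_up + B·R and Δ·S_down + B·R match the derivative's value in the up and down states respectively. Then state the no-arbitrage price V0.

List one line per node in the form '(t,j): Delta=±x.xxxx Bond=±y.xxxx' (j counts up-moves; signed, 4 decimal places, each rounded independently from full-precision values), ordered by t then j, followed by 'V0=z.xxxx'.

Risk-neutral probability p* = (R−d)/(u−d) = (1.02−0.67)/(1.06−0.67) = 0.8974.
Terminal values V(4,·): V(4,0)=10.0000, V(4,1)=10.0000, V(4,2)=10.0000, V(4,3)=10.0000, V(4,4)=0.0000
  t=3,j=0: stock 20.4519 → up 21.6790 (V=10.0000), down 13.7028 (V=10.0000). Price 9.8039; hedge Δ=0.0000, bond B=9.8039.
  t=3,j=1: stock 32.3567 → up 34.2981 (V=10.0000), down 21.6790 (V=10.0000). Price 9.8039; hedge Δ=0.0000, bond B=9.8039.
  t=3,j=2: stock 51.1912 → up 54.2627 (V=10.0000), down 34.2981 (V=10.0000). Price 9.8039; hedge Δ=0.0000, bond B=9.8039.
  t=3,j=3: stock 80.9891 → up 85.8484 (V=0.0000), down 54.2627 (V=10.0000). Price 1.0055; hedge Δ=-0.3166, bond B=26.6466.
  t=2,j=0: stock 30.5252 → up 32.3567 (V=9.8039), down 20.4519 (V=9.8039). Price 9.6117; hedge Δ=0.0000, bond B=9.6117.
  t=2,j=1: stock 48.2936 → up 51.1912 (V=9.8039), down 32.3567 (V=9.8039). Price 9.6117; hedge Δ=0.0000, bond B=9.6117.
  t=2,j=2: stock 76.4048 → up 80.9891 (V=1.0055), down 51.1912 (V=9.8039). Price 1.8705; hedge Δ=-0.2953, bond B=24.4305.
  t=1,j=0: stock 45.5600 → up 48.2936 (V=9.6117), down 30.5252 (V=9.6117). Price 9.4232; hedge Δ=0.0000, bond B=9.4232.
  t=1,j=1: stock 72.0800 → up 76.4048 (V=1.8705), down 48.2936 (V=9.6117). Price 2.6122; hedge Δ=-0.2754, bond B=22.4614.
  t=0,j=0: stock 68.0000 → up 72.0800 (V=2.6122), down 45.5600 (V=9.4232). Price 3.2459; hedge Δ=-0.2568, bond B=20.7099.
Root portfolio cost Δ·68+B reproduces V0=3.2459.

(0,0): Delta=-0.2568 Bond=20.7099
(1,0): Delta=0.0000 Bond=9.4232
(1,1): Delta=-0.2754 Bond=22.4614
(2,0): Delta=0.0000 Bond=9.6117
(2,1): Delta=0.0000 Bond=9.6117
(2,2): Delta=-0.2953 Bond=24.4305
(3,0): Delta=0.0000 Bond=9.8039
(3,1): Delta=0.0000 Bond=9.8039
(3,2): Delta=0.0000 Bond=9.8039
(3,3): Delta=-0.3166 Bond=26.6466
V0=3.2459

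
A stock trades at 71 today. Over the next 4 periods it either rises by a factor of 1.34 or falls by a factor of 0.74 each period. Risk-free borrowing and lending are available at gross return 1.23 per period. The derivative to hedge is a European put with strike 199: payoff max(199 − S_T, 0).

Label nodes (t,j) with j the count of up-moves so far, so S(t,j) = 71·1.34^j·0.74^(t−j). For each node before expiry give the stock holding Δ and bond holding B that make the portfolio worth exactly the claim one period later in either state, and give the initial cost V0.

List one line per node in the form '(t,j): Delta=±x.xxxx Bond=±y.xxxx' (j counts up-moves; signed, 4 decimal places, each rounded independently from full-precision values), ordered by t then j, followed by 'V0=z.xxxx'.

No-arbitrage ⇒ martingale measure with p* = (R−d)/(u−d) = 0.8167.
At expiry t=4: V(4,0)=177.7095, V(4,1)=160.4470, V(4,2)=129.1878, V(4,3)=72.5833, V(4,4)=0.0000
  t=3,j=0: stock 28.7709 → up 38.5530 (V=160.4470), down 21.2905 (V=177.7095). Price 133.0177; hedge Δ=-1.0000, bond B=161.7886.
  t=3,j=1: stock 52.0987 → up 69.8122 (V=129.1878), down 38.5530 (V=160.4470). Price 109.6900; hedge Δ=-1.0000, bond B=161.7886.
  t=3,j=2: stock 94.3408 → up 126.4167 (V=72.5833), down 69.8122 (V=129.1878). Price 67.4478; hedge Δ=-1.0000, bond B=161.7886.
  t=3,j=3: stock 170.8334 → up 228.9167 (V=0.0000), down 126.4167 (V=72.5833). Price 10.8186; hedge Δ=-0.7081, bond B=131.7908.
  t=2,j=0: stock 38.8796 → up 52.0987 (V=109.6900), down 28.7709 (V=133.0177). Price 92.6559; hedge Δ=-1.0000, bond B=131.5355.
  t=2,j=1: stock 70.4036 → up 94.3408 (V=67.4478), down 52.0987 (V=109.6900). Price 61.1319; hedge Δ=-1.0000, bond B=131.5355.
  t=2,j=2: stock 127.4876 → up 170.8334 (V=10.8186), down 94.3408 (V=67.4478). Price 17.2363; hedge Δ=-0.7403, bond B=111.6182.
  t=1,j=0: stock 52.5400 → up 70.4036 (V=61.1319), down 38.8796 (V=92.6559). Price 54.3994; hedge Δ=-1.0000, bond B=106.9394.
  t=1,j=1: stock 95.1400 → up 127.4876 (V=17.2363), down 70.4036 (V=61.1319). Price 20.5560; hedge Δ=-0.7690, bond B=93.7152.
  t=0,j=0: stock 71.0000 → up 95.1400 (V=20.5560), down 52.5400 (V=54.3994). Price 21.7566; hedge Δ=-0.7944, bond B=78.1623.
Check: Δ(0,0)·S0 + B(0,0) = 21.7566 = V0.

(0,0): Delta=-0.7944 Bond=78.1623
(1,0): Delta=-1.0000 Bond=106.9394
(1,1): Delta=-0.7690 Bond=93.7152
(2,0): Delta=-1.0000 Bond=131.5355
(2,1): Delta=-1.0000 Bond=131.5355
(2,2): Delta=-0.7403 Bond=111.6182
(3,0): Delta=-1.0000 Bond=161.7886
(3,1): Delta=-1.0000 Bond=161.7886
(3,2): Delta=-1.0000 Bond=161.7886
(3,3): Delta=-0.7081 Bond=131.7908
V0=21.7566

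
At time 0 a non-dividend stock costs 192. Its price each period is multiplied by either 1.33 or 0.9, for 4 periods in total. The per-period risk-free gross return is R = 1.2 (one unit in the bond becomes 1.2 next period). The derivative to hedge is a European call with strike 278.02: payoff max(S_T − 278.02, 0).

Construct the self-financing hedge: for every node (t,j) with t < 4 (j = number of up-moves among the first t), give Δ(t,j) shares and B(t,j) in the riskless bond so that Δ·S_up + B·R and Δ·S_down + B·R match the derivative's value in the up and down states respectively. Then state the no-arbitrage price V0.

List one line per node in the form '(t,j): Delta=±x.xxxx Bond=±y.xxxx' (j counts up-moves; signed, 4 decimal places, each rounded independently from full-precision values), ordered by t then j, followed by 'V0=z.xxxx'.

(0,0): Delta=0.8600 Bond=-102.7986
(1,0): Delta=0.5846 Bond=-75.7691
(1,1): Delta=0.9408 Bond=-143.9803
(2,0): Delta=0.0000 Bond=0.0000
(2,1): Delta=0.7561 Bond=-130.3228
(2,2): Delta=0.9950 Bond=-191.1728
(3,0): Delta=0.0000 Bond=0.0000
(3,1): Delta=0.0000 Bond=0.0000
(3,2): Delta=0.9778 Bond=-224.1552
(3,3): Delta=1.0000 Bond=-231.6833
V0=62.3288

Risk-neutral probability p* = (R−d)/(u−d) = (1.2−0.9)/(1.33−0.9) = 0.6977.
At expiry t=4: V(4,0)=0.0000, V(4,1)=0.0000, V(4,2)=0.0000, V(4,3)=128.5157, V(4,4)=322.7494
(3,0): S=139.9680. Δ = (V_up−V_dn)/(S_up−S_dn) = (0.0000−0.0000)/(186.1574−125.9712) = 0.0000. V = [p*·0.0000 + (1−p*)·0.0000]/1.2 = 0.0000. B = V − Δ·S = 0.0000.
(3,1): S=206.8416. Δ = (V_up−V_dn)/(S_up−S_dn) = (0.0000−0.0000)/(275.0993−186.1574) = 0.0000. V = [p*·0.0000 + (1−p*)·0.0000]/1.2 = 0.0000. B = V − Δ·S = 0.0000.
(3,2): S=305.6659. Δ = (V_up−V_dn)/(S_up−S_dn) = (128.5157−0.0000)/(406.5357−275.0993) = 0.9778. V = [p*·128.5157 + (1−p*)·0.0000]/1.2 = 74.7184. B = V − Δ·S = -224.1552.
(3,3): S=451.7063. Δ = (V_up−V_dn)/(S_up−S_dn) = (322.7494−128.5157)/(600.7694−406.5357) = 1.0000. V = [p*·322.7494 + (1−p*)·128.5157]/1.2 = 220.0230. B = V − Δ·S = -231.6833.
(2,0): S=155.5200. Δ = (V_up−V_dn)/(S_up−S_dn) = (0.0000−0.0000)/(206.8416−139.9680) = 0.0000. V = [p*·0.0000 + (1−p*)·0.0000]/1.2 = 0.0000. B = V − Δ·S = 0.0000.
(2,1): S=229.8240. Δ = (V_up−V_dn)/(S_up−S_dn) = (74.7184−0.0000)/(305.6659−206.8416) = 0.7561. V = [p*·74.7184 + (1−p*)·0.0000]/1.2 = 43.4409. B = V − Δ·S = -130.3228.
(2,2): S=339.6288. Δ = (V_up−V_dn)/(S_up−S_dn) = (220.0230−74.7184)/(451.7063−305.6659) = 0.9950. V = [p*·220.0230 + (1−p*)·74.7184]/1.2 = 146.7447. B = V − Δ·S = -191.1728.
(1,0): S=172.8000. Δ = (V_up−V_dn)/(S_up−S_dn) = (43.4409−0.0000)/(229.8240−155.5200) = 0.5846. V = [p*·43.4409 + (1−p*)·0.0000]/1.2 = 25.2564. B = V − Δ·S = -75.7691.
(1,1): S=255.3600. Δ = (V_up−V_dn)/(S_up−S_dn) = (146.7447−43.4409)/(339.6288−229.8240) = 0.9408. V = [p*·146.7447 + (1−p*)·43.4409]/1.2 = 96.2611. B = V − Δ·S = -143.9803.
(0,0): S=192.0000. Δ = (V_up−V_dn)/(S_up−S_dn) = (96.2611−25.2564)/(255.3600−172.8000) = 0.8600. V = [p*·96.2611 + (1−p*)·25.2564]/1.2 = 62.3288. B = V − Δ·S = -102.7986.
Each (Δ,B) replicates both successor values, so the strategy is self-financing and V0 is arbitrage-free.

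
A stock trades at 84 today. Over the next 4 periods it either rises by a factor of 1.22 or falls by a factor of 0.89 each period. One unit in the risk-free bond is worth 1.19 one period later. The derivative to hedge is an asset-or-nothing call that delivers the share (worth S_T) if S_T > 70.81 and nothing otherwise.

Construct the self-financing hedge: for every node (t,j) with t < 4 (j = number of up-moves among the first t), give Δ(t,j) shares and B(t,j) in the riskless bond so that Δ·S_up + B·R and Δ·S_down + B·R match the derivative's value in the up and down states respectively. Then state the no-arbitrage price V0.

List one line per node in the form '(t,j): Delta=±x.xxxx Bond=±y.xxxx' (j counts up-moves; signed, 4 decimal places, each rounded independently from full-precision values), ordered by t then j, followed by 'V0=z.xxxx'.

The replicating-portfolio and risk-neutral prices coincide; use p* = (1.19−0.89)/(1.22−0.89) = 0.9091 for the latter.
Terminal values V(4,·): V(4,0)=0.0000, V(4,1)=72.2452, V(4,2)=99.0328, V(4,3)=135.7528, V(4,4)=186.0881
  t=3,j=0: stock 59.2174 → up 72.2452 (V=72.2452), down 52.7035 (V=0.0000). Price 55.1912; hedge Δ=3.6970, bond B=-163.7338.
  t=3,j=1: stock 81.1744 → up 99.0328 (V=99.0328), down 72.2452 (V=72.2452). Price 81.1744; hedge Δ=1.0000, bond B=0.0000.
  t=3,j=2: stock 111.2728 → up 135.7528 (V=135.7528), down 99.0328 (V=99.0328). Price 111.2728; hedge Δ=1.0000, bond B=0.0000.
  t=3,j=3: stock 152.5312 → up 186.0881 (V=186.0881), down 135.7528 (V=135.7528). Price 152.5312; hedge Δ=1.0000, bond B=0.0000.
  t=2,j=0: stock 66.5364 → up 81.1744 (V=81.1744), down 59.2174 (V=55.1912). Price 66.2288; hedge Δ=1.1834, bond B=-12.5083.
  t=2,j=1: stock 91.2072 → up 111.2728 (V=111.2728), down 81.1744 (V=81.1744). Price 91.2072; hedge Δ=1.0000, bond B=0.0000.
  t=2,j=2: stock 125.0256 → up 152.5312 (V=152.5312), down 111.2728 (V=111.2728). Price 125.0256; hedge Δ=1.0000, bond B=0.0000.
  t=1,j=0: stock 74.7600 → up 91.2072 (V=91.2072), down 66.5364 (V=66.2288). Price 74.7365; hedge Δ=1.0125, bond B=-0.9556.
  t=1,j=1: stock 102.4800 → up 125.0256 (V=125.0256), down 91.2072 (V=91.2072). Price 102.4800; hedge Δ=1.0000, bond B=0.0000.
  t=0,j=0: stock 84.0000 → up 102.4800 (V=102.4800), down 74.7600 (V=74.7365). Price 83.9982; hedge Δ=1.0008, bond B=-0.0730.
Root portfolio cost Δ·84+B reproduces V0=83.9982.

(0,0): Delta=1.0008 Bond=-0.0730
(1,0): Delta=1.0125 Bond=-0.9556
(1,1): Delta=1.0000 Bond=0.0000
(2,0): Delta=1.1834 Bond=-12.5083
(2,1): Delta=1.0000 Bond=0.0000
(2,2): Delta=1.0000 Bond=0.0000
(3,0): Delta=3.6970 Bond=-163.7338
(3,1): Delta=1.0000 Bond=0.0000
(3,2): Delta=1.0000 Bond=0.0000
(3,3): Delta=1.0000 Bond=0.0000
V0=83.9982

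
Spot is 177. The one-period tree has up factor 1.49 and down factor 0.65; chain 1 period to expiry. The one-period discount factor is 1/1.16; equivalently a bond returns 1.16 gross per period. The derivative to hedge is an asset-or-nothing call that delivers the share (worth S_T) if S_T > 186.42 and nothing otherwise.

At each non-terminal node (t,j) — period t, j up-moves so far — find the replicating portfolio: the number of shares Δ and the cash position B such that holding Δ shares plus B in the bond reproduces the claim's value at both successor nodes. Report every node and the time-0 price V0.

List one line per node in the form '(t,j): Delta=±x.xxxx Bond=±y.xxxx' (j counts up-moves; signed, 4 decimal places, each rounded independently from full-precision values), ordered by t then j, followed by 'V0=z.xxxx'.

Risk-neutral probability p* = (R−d)/(u−d) = (1.16−0.65)/(1.49−0.65) = 0.6071.
Payoff layer (t=1): V(1,0)=0.0000, V(1,1)=263.7300
(0,0): S=177.0000. Δ = (V_up−V_dn)/(S_up−S_dn) = (263.7300−0.0000)/(263.7300−115.0500) = 1.7738. V = [p*·263.7300 + (1−p*)·0.0000]/1.16 = 138.0360. B = V − Δ·S = -175.9283.
The time-0 hedge costs 138.0360, which is the no-arbitrage price.

(0,0): Delta=1.7738 Bond=-175.9283
V0=138.0360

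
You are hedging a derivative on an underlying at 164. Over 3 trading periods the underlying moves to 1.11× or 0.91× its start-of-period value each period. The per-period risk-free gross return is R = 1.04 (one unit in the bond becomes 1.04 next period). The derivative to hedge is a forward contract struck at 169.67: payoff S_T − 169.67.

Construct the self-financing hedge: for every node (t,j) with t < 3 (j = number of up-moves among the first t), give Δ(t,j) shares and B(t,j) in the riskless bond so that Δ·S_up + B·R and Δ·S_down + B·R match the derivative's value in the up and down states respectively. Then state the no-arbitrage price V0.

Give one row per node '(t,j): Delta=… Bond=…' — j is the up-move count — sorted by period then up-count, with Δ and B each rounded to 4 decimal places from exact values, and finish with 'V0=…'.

(0,0): Delta=1.0000 Bond=-150.8360
(1,0): Delta=1.0000 Bond=-156.8695
(1,1): Delta=1.0000 Bond=-156.8695
(2,0): Delta=1.0000 Bond=-163.1442
(2,1): Delta=1.0000 Bond=-163.1442
(2,2): Delta=1.0000 Bond=-163.1442
V0=13.1640

Under the risk-neutral measure, an up-move has probability p* = (R−d)/(u−d) = 0.6500 and values discount at R = 1.04.
Payoff layer (t=3): V(3,0)=-46.0844, V(3,1)=-18.9227, V(3,2)=14.2086, V(3,3)=54.6215
  t=2,j=0: stock 135.8084 → up 150.7473 (V=-18.9227), down 123.5856 (V=-46.0844). Price -27.3358; hedge Δ=1.0000, bond B=-163.1442.
  t=2,j=1: stock 165.6564 → up 183.8786 (V=14.2086), down 150.7473 (V=-18.9227). Price 2.5122; hedge Δ=1.0000, bond B=-163.1442.
  t=2,j=2: stock 202.0644 → up 224.2915 (V=54.6215), down 183.8786 (V=14.2086). Price 38.9202; hedge Δ=1.0000, bond B=-163.1442.
  t=1,j=0: stock 149.2400 → up 165.6564 (V=2.5122), down 135.8084 (V=-27.3358). Price -7.6295; hedge Δ=1.0000, bond B=-156.8695.
  t=1,j=1: stock 182.0400 → up 202.0644 (V=38.9202), down 165.6564 (V=2.5122). Price 25.1705; hedge Δ=1.0000, bond B=-156.8695.
  t=0,j=0: stock 164.0000 → up 182.0400 (V=25.1705), down 149.2400 (V=-7.6295). Price 13.1640; hedge Δ=1.0000, bond B=-150.8360.
Root portfolio cost Δ·164+B reproduces V0=13.1640.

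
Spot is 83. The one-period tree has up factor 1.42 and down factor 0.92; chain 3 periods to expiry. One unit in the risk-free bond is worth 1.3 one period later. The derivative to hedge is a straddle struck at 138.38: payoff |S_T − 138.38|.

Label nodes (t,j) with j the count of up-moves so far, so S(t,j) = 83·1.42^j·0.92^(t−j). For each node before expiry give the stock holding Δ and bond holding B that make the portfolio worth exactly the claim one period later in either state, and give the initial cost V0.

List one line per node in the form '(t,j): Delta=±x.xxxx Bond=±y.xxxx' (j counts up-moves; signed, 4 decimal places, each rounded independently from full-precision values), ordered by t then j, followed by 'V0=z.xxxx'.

The replicating-portfolio and risk-neutral prices coincide; use p* = (1.3−0.92)/(1.42−0.92) = 0.7600 for the latter.
Terminal values V(3,·): V(3,0)=73.7489, V(3,1)=38.6233, V(3,2)=15.5923, V(3,3)=99.2729
  t=2,j=0: stock 70.2512 → up 99.7567 (V=38.6233), down 64.6311 (V=73.7489). Price 36.1950; hedge Δ=-1.0000, bond B=106.4462.
  t=2,j=1: stock 108.4312 → up 153.9723 (V=15.5923), down 99.7567 (V=38.6233). Price 16.2460; hedge Δ=-0.4248, bond B=62.3079.
  t=2,j=2: stock 167.3612 → up 237.6529 (V=99.2729), down 153.9723 (V=15.5923). Price 60.9150; hedge Δ=1.0000, bond B=-106.4462.
  t=1,j=0: stock 76.3600 → up 108.4312 (V=16.2460), down 70.2512 (V=36.1950). Price 16.1798; hedge Δ=-0.5225, bond B=56.0778.
  t=1,j=1: stock 117.8600 → up 167.3612 (V=60.9150), down 108.4312 (V=16.2460). Price 38.6111; hedge Δ=0.7580, bond B=-50.7271.
  t=0,j=0: stock 83.0000 → up 117.8600 (V=38.6111), down 76.3600 (V=16.1798). Price 25.5597; hedge Δ=0.5405, bond B=-19.3030.
Self-financing check: at every node Δ·S+B equals the discounted successor values.

(0,0): Delta=0.5405 Bond=-19.3030
(1,0): Delta=-0.5225 Bond=56.0778
(1,1): Delta=0.7580 Bond=-50.7271
(2,0): Delta=-1.0000 Bond=106.4462
(2,1): Delta=-0.4248 Bond=62.3079
(2,2): Delta=1.0000 Bond=-106.4462
V0=25.5597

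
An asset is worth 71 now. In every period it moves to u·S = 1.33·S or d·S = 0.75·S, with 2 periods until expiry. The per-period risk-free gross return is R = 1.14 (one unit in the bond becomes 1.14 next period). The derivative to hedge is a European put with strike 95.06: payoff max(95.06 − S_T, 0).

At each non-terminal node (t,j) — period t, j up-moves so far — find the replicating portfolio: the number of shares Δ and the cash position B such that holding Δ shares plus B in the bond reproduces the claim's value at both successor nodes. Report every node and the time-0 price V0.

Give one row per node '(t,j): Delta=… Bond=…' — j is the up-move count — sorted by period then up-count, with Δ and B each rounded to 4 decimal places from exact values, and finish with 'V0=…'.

(0,0): Delta=-0.5627 Bond=52.7181
(1,0): Delta=-1.0000 Bond=83.3860
(1,1): Delta=-0.4425 Bond=48.7536
V0=12.7679

Since d<R<u, set p* = (R−d)/(u−d) = 0.6724; price each node as the discounted p*-expectation of its children.
Terminal values V(2,·): V(2,0)=55.1225, V(2,1)=24.2375, V(2,2)=0.0000
  t=1,j=0: stock 53.2500 → up 70.8225 (V=24.2375), down 39.9375 (V=55.1225). Price 30.1360; hedge Δ=-1.0000, bond B=83.3860.
  t=1,j=1: stock 94.4300 → up 125.5919 (V=0.0000), down 70.8225 (V=24.2375). Price 6.9648; hedge Δ=-0.4425, bond B=48.7536.
  t=0,j=0: stock 71.0000 → up 94.4300 (V=6.9648), down 53.2500 (V=30.1360). Price 12.7679; hedge Δ=-0.5627, bond B=52.7181.
The time-0 hedge costs 12.7679, which is the no-arbitrage price.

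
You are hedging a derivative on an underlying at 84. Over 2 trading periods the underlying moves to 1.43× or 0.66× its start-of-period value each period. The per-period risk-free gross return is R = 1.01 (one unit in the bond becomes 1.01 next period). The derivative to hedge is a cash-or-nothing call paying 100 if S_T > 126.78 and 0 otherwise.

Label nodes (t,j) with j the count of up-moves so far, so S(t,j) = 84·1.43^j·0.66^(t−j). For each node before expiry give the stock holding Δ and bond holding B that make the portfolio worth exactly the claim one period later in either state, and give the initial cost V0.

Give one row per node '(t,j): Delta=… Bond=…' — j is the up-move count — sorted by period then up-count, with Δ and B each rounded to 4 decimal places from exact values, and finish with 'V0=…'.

(0,0): Delta=0.6958 Bond=-38.1934
(1,0): Delta=0.0000 Bond=0.0000
(1,1): Delta=1.0812 Bond=-84.8656
V0=20.2541

No-arbitrage ⇒ martingale measure with p* = (R−d)/(u−d) = 0.4545.
Payoff layer (t=2): V(2,0)=0.0000, V(2,1)=0.0000, V(2,2)=100.0000
(1,0): S=55.4400. Δ = (V_up−V_dn)/(S_up−S_dn) = (0.0000−0.0000)/(79.2792−36.5904) = 0.0000. V = [p*·0.0000 + (1−p*)·0.0000]/1.01 = 0.0000. B = V − Δ·S = 0.0000.
(1,1): S=120.1200. Δ = (V_up−V_dn)/(S_up−S_dn) = (100.0000−0.0000)/(171.7716−79.2792) = 1.0812. V = [p*·100.0000 + (1−p*)·0.0000]/1.01 = 45.0045. B = V − Δ·S = -84.8656.
(0,0): S=84.0000. Δ = (V_up−V_dn)/(S_up−S_dn) = (45.0045−0.0000)/(120.1200−55.4400) = 0.6958. V = [p*·45.0045 + (1−p*)·0.0000]/1.01 = 20.2541. B = V − Δ·S = -38.1934.
Root portfolio cost Δ·84+B reproduces V0=20.2541.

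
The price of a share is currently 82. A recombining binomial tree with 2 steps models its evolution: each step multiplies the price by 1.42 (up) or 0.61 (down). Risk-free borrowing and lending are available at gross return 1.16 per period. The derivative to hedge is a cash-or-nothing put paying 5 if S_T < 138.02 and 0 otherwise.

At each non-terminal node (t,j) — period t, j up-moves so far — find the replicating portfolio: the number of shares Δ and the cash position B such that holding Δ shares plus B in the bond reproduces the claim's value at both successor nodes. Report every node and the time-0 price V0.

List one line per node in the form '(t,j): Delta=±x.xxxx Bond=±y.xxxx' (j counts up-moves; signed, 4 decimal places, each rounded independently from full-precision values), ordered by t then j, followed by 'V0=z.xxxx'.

The replicating-portfolio and risk-neutral prices coincide; use p* = (1.16−0.61)/(1.42−0.61) = 0.6790 for the latter.
At expiry t=2: V(2,0)=5.0000, V(2,1)=5.0000, V(2,2)=0.0000
(1,0): S=50.0200. Δ = (V_up−V_dn)/(S_up−S_dn) = (5.0000−5.0000)/(71.0284−30.5122) = 0.0000. V = [p*·5.0000 + (1−p*)·5.0000]/1.16 = 4.3103. B = V − Δ·S = 4.3103.
(1,1): S=116.4400. Δ = (V_up−V_dn)/(S_up−S_dn) = (0.0000−5.0000)/(165.3448−71.0284) = -0.0530. V = [p*·0.0000 + (1−p*)·5.0000]/1.16 = 1.3836. B = V − Δ·S = 7.5564.
(0,0): S=82.0000. Δ = (V_up−V_dn)/(S_up−S_dn) = (1.3836−4.3103)/(116.4400−50.0200) = -0.0441. V = [p*·1.3836 + (1−p*)·4.3103]/1.16 = 2.0026. B = V − Δ·S = 5.6159.
Check: Δ(0,0)·S0 + B(0,0) = 2.0026 = V0.

(0,0): Delta=-0.0441 Bond=5.6159
(1,0): Delta=0.0000 Bond=4.3103
(1,1): Delta=-0.0530 Bond=7.5564
V0=2.0026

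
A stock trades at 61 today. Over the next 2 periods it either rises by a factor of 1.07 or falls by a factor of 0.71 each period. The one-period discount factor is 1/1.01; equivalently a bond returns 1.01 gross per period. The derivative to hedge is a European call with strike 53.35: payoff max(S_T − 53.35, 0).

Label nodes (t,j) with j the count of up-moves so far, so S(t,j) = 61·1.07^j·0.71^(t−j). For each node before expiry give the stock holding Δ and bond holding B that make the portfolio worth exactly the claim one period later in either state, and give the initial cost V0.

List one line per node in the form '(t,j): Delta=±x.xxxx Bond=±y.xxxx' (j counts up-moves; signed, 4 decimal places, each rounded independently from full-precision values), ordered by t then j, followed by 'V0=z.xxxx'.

Under the risk-neutral measure, an up-move has probability p* = (R−d)/(u−d) = 0.8333 and values discount at R = 1.01.
Terminal values V(2,·): V(2,0)=0.0000, V(2,1)=0.0000, V(2,2)=16.4889
  t=1,j=0: stock 43.3100 → up 46.3417 (V=0.0000), down 30.7501 (V=0.0000). Price 0.0000; hedge Δ=0.0000, bond B=0.0000.
  t=1,j=1: stock 65.2700 → up 69.8389 (V=16.4889), down 46.3417 (V=0.0000). Price 13.6047; hedge Δ=0.7017, bond B=-32.1978.
  t=0,j=0: stock 61.0000 → up 65.2700 (V=13.6047), down 43.3100 (V=0.0000). Price 11.2250; hedge Δ=0.6195, bond B=-26.5658.
The time-0 hedge costs 11.2250, which is the no-arbitrage price.

(0,0): Delta=0.6195 Bond=-26.5658
(1,0): Delta=0.0000 Bond=0.0000
(1,1): Delta=0.7017 Bond=-32.1978
V0=11.2250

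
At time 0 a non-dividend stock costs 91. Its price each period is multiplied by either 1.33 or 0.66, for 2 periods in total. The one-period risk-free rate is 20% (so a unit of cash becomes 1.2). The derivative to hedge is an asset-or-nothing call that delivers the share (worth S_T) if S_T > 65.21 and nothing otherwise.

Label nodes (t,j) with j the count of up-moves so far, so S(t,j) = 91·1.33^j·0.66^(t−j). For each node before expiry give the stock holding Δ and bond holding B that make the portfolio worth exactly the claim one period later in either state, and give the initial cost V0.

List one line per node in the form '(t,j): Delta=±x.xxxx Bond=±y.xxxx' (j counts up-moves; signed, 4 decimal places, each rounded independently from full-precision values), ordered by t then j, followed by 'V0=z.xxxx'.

Risk-neutral probability p* = (R−d)/(u−d) = (1.2−0.66)/(1.33−0.66) = 0.8060.
Terminal values V(2,·): V(2,0)=0.0000, V(2,1)=79.8798, V(2,2)=160.9699
  t=1,j=0: stock 60.0600 → up 79.8798 (V=79.8798), down 39.6396 (V=0.0000). Price 53.6506; hedge Δ=1.9851, bond B=-65.5730.
  t=1,j=1: stock 121.0300 → up 160.9699 (V=160.9699), down 79.8798 (V=79.8798). Price 121.0300; hedge Δ=1.0000, bond B=0.0000.
  t=0,j=0: stock 91.0000 → up 121.0300 (V=121.0300), down 60.0600 (V=53.6506). Price 89.9637; hedge Δ=1.1051, bond B=-10.6026.
Self-financing check: at every node Δ·S+B equals the discounted successor values.

(0,0): Delta=1.1051 Bond=-10.6026
(1,0): Delta=1.9851 Bond=-65.5730
(1,1): Delta=1.0000 Bond=0.0000
V0=89.9637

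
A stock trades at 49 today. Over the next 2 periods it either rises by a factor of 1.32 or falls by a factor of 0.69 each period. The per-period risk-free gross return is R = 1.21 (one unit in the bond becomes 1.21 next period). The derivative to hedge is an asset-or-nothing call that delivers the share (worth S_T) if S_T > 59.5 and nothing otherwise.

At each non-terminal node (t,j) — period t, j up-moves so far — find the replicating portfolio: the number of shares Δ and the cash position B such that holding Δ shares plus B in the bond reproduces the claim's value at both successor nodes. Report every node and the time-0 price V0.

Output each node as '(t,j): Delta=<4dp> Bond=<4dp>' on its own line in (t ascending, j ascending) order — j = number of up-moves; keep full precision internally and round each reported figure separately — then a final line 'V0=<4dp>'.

(0,0): Delta=1.8866 Bond=-52.7163
(1,0): Delta=0.0000 Bond=0.0000
(1,1): Delta=2.0952 Bond=-77.2800
V0=39.7282

The replicating-portfolio and risk-neutral prices coincide; use p* = (1.21−0.69)/(1.32−0.69) = 0.8254 for the latter.
Terminal values V(2,·): V(2,0)=0.0000, V(2,1)=0.0000, V(2,2)=85.3776
Node (1,0) S=33.8100: V=(p*·0.0000+(1−p*)·0.0000)/1.21=0.0000; Δ=(0.0000−0.0000)/(44.6292−23.3289)=0.0000; B=V−Δ·S=0.0000
Node (1,1) S=64.6800: V=(p*·85.3776+(1−p*)·0.0000)/1.21=58.2400; Δ=(85.3776−0.0000)/(85.3776−44.6292)=2.0952; B=V−Δ·S=-77.2800
Node (0,0) S=49.0000: V=(p*·58.2400+(1−p*)·0.0000)/1.21=39.7282; Δ=(58.2400−0.0000)/(64.6800−33.8100)=1.8866; B=V−Δ·S=-52.7163
Root portfolio cost Δ·49+B reproduces V0=39.7282.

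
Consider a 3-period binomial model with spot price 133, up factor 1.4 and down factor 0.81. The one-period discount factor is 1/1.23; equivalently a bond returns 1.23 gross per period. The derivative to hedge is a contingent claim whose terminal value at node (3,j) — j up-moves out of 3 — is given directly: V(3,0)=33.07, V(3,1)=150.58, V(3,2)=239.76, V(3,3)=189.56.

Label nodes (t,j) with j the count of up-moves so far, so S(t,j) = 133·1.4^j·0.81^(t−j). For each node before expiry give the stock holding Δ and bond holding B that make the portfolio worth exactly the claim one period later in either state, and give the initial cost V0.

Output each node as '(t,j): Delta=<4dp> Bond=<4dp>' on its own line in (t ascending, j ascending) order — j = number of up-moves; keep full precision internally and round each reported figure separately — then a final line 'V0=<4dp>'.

(0,0): Delta=0.1761 Bond=84.5420
(1,0): Delta=1.2451 Bond=-11.1832
(1,1): Delta=-0.0743 Bond=150.6030
(2,0): Delta=2.2824 Bond=-104.2742
(2,1): Delta=1.0022 Bond=22.8833
(2,2): Delta=-0.3264 Bond=250.9582
V0=107.9577

Since d<R<u, set p* = (R−d)/(u−d) = 0.7119; price each node as the discounted p*-expectation of its children.
At expiry t=3: V(3,0)=33.0700, V(3,1)=150.5800, V(3,2)=239.7600, V(3,3)=189.5600
Node (2,0) S=87.2613: V=(p*·150.5800+(1−p*)·33.0700)/1.23=94.8953; Δ=(150.5800−33.0700)/(122.1658−70.6817)=2.2824; B=V−Δ·S=-104.2742
Node (2,1) S=150.8220: V=(p*·239.7600+(1−p*)·150.5800)/1.23=174.0358; Δ=(239.7600−150.5800)/(211.1508−122.1658)=1.0022; B=V−Δ·S=22.8833
Node (2,2) S=260.6800: V=(p*·189.5600+(1−p*)·239.7600)/1.23=165.8735; Δ=(189.5600−239.7600)/(364.9520−211.1508)=-0.3264; B=V−Δ·S=250.9582
Node (1,0) S=107.7300: V=(p*·174.0358+(1−p*)·94.8953)/1.23=122.9533; Δ=(174.0358−94.8953)/(150.8220−87.2613)=1.2451; B=V−Δ·S=-11.1832
Node (1,1) S=186.2000: V=(p*·165.8735+(1−p*)·174.0358)/1.23=136.7686; Δ=(165.8735−174.0358)/(260.6800−150.8220)=-0.0743; B=V−Δ·S=150.6030
Node (0,0) S=133.0000: V=(p*·136.7686+(1−p*)·122.9533)/1.23=107.9577; Δ=(136.7686−122.9533)/(186.2000−107.7300)=0.1761; B=V−Δ·S=84.5420
Root portfolio cost Δ·133+B reproduces V0=107.9577.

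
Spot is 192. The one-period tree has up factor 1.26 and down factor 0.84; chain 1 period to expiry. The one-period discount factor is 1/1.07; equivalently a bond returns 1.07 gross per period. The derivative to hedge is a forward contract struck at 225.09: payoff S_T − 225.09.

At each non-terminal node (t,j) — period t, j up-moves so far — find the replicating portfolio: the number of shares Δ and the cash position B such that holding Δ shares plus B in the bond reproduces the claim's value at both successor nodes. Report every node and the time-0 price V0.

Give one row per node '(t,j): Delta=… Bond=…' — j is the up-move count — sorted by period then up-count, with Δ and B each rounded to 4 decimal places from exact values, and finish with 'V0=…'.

(0,0): Delta=1.0000 Bond=-210.3645
V0=-18.3645

Since d<R<u, set p* = (R−d)/(u−d) = 0.5476; price each node as the discounted p*-expectation of its children.
Terminal payoffs: V(1,0)=-63.8100, V(1,1)=16.8300
  t=0,j=0: stock 192.0000 → up 241.9200 (V=16.8300), down 161.2800 (V=-63.8100). Price -18.3645; hedge Δ=1.0000, bond B=-210.3645.
Self-financing check: at every node Δ·S+B equals the discounted successor values.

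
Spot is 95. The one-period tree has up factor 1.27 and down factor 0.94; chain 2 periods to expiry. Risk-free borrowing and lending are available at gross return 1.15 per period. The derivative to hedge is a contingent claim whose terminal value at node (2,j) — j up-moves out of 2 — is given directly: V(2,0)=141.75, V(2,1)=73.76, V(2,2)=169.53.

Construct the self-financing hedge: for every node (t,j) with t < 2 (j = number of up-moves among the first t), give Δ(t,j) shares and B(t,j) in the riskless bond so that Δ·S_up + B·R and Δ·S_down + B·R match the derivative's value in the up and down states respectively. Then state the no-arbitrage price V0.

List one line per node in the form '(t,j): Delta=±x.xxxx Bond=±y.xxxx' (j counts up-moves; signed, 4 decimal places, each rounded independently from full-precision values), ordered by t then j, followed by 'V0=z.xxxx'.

Since d<R<u, set p* = (R−d)/(u−d) = 0.6364; price each node as the discounted p*-expectation of its children.
At expiry t=2: V(2,0)=141.7500, V(2,1)=73.7600, V(2,2)=169.5300
  t=1,j=0: stock 89.3000 → up 113.4110 (V=73.7600), down 83.9420 (V=141.7500). Price 85.6379; hedge Δ=-2.3072, bond B=291.6682.
  t=1,j=1: stock 120.6500 → up 153.2255 (V=169.5300), down 113.4110 (V=73.7600). Price 117.1344; hedge Δ=2.4054, bond B=-173.0777.
  t=0,j=0: stock 95.0000 → up 120.6500 (V=117.1344), down 89.3000 (V=85.6379). Price 91.8966; hedge Δ=1.0047, bond B=-3.5471.
Each (Δ,B) replicates both successor values, so the strategy is self-financing and V0 is arbitrage-free.

(0,0): Delta=1.0047 Bond=-3.5471
(1,0): Delta=-2.3072 Bond=291.6682
(1,1): Delta=2.4054 Bond=-173.0777
V0=91.8966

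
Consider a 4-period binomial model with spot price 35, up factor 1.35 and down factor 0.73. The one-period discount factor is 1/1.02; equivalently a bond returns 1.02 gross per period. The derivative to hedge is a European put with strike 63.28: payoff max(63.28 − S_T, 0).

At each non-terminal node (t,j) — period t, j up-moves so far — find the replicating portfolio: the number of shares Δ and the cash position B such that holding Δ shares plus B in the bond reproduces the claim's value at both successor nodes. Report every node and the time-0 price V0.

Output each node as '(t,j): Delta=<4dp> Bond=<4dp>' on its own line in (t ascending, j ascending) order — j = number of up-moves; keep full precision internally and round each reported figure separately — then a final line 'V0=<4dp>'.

(0,0): Delta=-0.7646 Bond=52.5643
(1,0): Delta=-1.0000 Bond=59.6302
(1,1): Delta=-0.6197 Bond=46.7715
(2,0): Delta=-1.0000 Bond=60.8228
(2,1): Delta=-1.0000 Bond=60.8228
(2,2): Delta=-0.3858 Bond=32.7820
(3,0): Delta=-1.0000 Bond=62.0392
(3,1): Delta=-1.0000 Bond=62.0392
(3,2): Delta=-1.0000 Bond=62.0392
(3,3): Delta=-0.0078 Bond=0.8911
V0=25.8034

Risk-neutral probability p* = (R−d)/(u−d) = (1.02−0.73)/(1.35−0.73) = 0.4677.
Terminal payoffs: V(4,0)=53.3406, V(4,1)=44.8989, V(4,2)=29.2876, V(4,3)=0.4174, V(4,4)=0.0000
(3,0): S=13.6156. Δ = (V_up−V_dn)/(S_up−S_dn) = (44.8989−53.3406)/(18.3811−9.9394) = -1.0000. V = [p*·44.8989 + (1−p*)·53.3406]/1.02 = 48.4236. B = V − Δ·S = 62.0392.
(3,1): S=25.1795. Δ = (V_up−V_dn)/(S_up−S_dn) = (29.2876−44.8989)/(33.9924−18.3811) = -1.0000. V = [p*·29.2876 + (1−p*)·44.8989]/1.02 = 36.8597. B = V − Δ·S = 62.0392.
(3,2): S=46.5649. Δ = (V_up−V_dn)/(S_up−S_dn) = (0.4174−29.2876)/(62.8626−33.9924) = -1.0000. V = [p*·0.4174 + (1−p*)·29.2876]/1.02 = 15.4743. B = V − Δ·S = 62.0392.
(3,3): S=86.1131. Δ = (V_up−V_dn)/(S_up−S_dn) = (0.0000−0.4174)/(116.2527−62.8626) = -0.0078. V = [p*·0.0000 + (1−p*)·0.4174]/1.02 = 0.2178. B = V − Δ·S = 0.8911.
(2,0): S=18.6515. Δ = (V_up−V_dn)/(S_up−S_dn) = (36.8597−48.4236)/(25.1795−13.6156) = -1.0000. V = [p*·36.8597 + (1−p*)·48.4236]/1.02 = 42.1713. B = V − Δ·S = 60.8228.
(2,1): S=34.4925. Δ = (V_up−V_dn)/(S_up−S_dn) = (15.4743−36.8597)/(46.5649−25.1795) = -1.0000. V = [p*·15.4743 + (1−p*)·36.8597]/1.02 = 26.3303. B = V − Δ·S = 60.8228.
(2,2): S=63.7875. Δ = (V_up−V_dn)/(S_up−S_dn) = (0.2178−15.4743)/(86.1131−46.5649) = -0.3858. V = [p*·0.2178 + (1−p*)·15.4743]/1.02 = 8.1747. B = V − Δ·S = 32.7820.
(1,0): S=25.5500. Δ = (V_up−V_dn)/(S_up−S_dn) = (26.3303−42.1713)/(34.4925−18.6515) = -1.0000. V = [p*·26.3303 + (1−p*)·42.1713]/1.02 = 34.0802. B = V − Δ·S = 59.6302.
(1,1): S=47.2500. Δ = (V_up−V_dn)/(S_up−S_dn) = (8.1747−26.3303)/(63.7875−34.4925) = -0.6197. V = [p*·8.1747 + (1−p*)·26.3303]/1.02 = 17.4884. B = V − Δ·S = 46.7715.
(0,0): S=35.0000. Δ = (V_up−V_dn)/(S_up−S_dn) = (17.4884−34.0802)/(47.2500−25.5500) = -0.7646. V = [p*·17.4884 + (1−p*)·34.0802]/1.02 = 25.8034. B = V − Δ·S = 52.5643.
Each (Δ,B) replicates both successor values, so the strategy is self-financing and V0 is arbitrage-free.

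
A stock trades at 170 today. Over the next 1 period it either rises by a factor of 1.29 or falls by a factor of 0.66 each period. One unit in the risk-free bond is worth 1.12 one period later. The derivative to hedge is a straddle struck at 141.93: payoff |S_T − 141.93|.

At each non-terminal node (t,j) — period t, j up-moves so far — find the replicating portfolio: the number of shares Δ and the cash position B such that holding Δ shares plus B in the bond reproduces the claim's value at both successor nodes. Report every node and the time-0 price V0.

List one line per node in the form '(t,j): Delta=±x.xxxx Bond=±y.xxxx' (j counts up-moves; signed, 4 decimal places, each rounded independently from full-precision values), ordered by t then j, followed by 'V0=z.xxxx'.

(0,0): Delta=0.4448 Bond=-18.0166
V0=57.6025

The replicating-portfolio and risk-neutral prices coincide; use p* = (1.12−0.66)/(1.29−0.66) = 0.7302 for the latter.
Terminal payoffs: V(1,0)=29.7300, V(1,1)=77.3700
  t=0,j=0: stock 170.0000 → up 219.3000 (V=77.3700), down 112.2000 (V=29.7300). Price 57.6025; hedge Δ=0.4448, bond B=-18.0166.
Check: Δ(0,0)·S0 + B(0,0) = 57.6025 = V0.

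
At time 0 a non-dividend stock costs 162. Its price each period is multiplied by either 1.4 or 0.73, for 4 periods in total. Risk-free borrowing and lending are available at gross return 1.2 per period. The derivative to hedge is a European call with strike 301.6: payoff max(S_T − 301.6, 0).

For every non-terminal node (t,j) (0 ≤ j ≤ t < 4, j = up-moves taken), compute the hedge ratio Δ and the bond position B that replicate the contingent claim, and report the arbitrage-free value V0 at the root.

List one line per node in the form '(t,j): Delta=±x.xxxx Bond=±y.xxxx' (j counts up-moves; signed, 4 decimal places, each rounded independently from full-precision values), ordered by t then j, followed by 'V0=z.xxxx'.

No-arbitrage ⇒ martingale measure with p* = (R−d)/(u−d) = 0.7015.
Terminal values V(4,·): V(4,0)=0.0000, V(4,1)=0.0000, V(4,2)=0.0000, V(4,3)=22.9054, V(4,4)=320.7392
Node (3,0) S=63.0208: V=(p*·0.0000+(1−p*)·0.0000)/1.2=0.0000; Δ=(0.0000−0.0000)/(88.2291−46.0052)=0.0000; B=V−Δ·S=0.0000
Node (3,1) S=120.8617: V=(p*·0.0000+(1−p*)·0.0000)/1.2=0.0000; Δ=(0.0000−0.0000)/(169.2064−88.2291)=0.0000; B=V−Δ·S=0.0000
Node (3,2) S=231.7896: V=(p*·22.9054+(1−p*)·0.0000)/1.2=13.3900; Δ=(22.9054−0.0000)/(324.5054−169.2064)=0.1475; B=V−Δ·S=-20.7972
Node (3,3) S=444.5280: V=(p*·320.7392+(1−p*)·22.9054)/1.2=193.1947; Δ=(320.7392−22.9054)/(622.3392−324.5054)=1.0000; B=V−Δ·S=-251.3333
Node (2,0) S=86.3298: V=(p*·0.0000+(1−p*)·0.0000)/1.2=0.0000; Δ=(0.0000−0.0000)/(120.8617−63.0208)=0.0000; B=V−Δ·S=0.0000
Node (2,1) S=165.5640: V=(p*·13.3900+(1−p*)·0.0000)/1.2=7.8275; Δ=(13.3900−0.0000)/(231.7896−120.8617)=0.1207; B=V−Δ·S=-12.1576
Node (2,2) S=317.5200: V=(p*·193.1947+(1−p*)·13.3900)/1.2=116.2680; Δ=(193.1947−13.3900)/(444.5280−231.7896)=0.8452; B=V−Δ·S=-152.0972
Node (1,0) S=118.2600: V=(p*·7.8275+(1−p*)·0.0000)/1.2=4.5758; Δ=(7.8275−0.0000)/(165.5640−86.3298)=0.0988; B=V−Δ·S=-7.1070
Node (1,1) S=226.8000: V=(p*·116.2680+(1−p*)·7.8275)/1.2=69.9148; Δ=(116.2680−7.8275)/(317.5200−165.5640)=0.7136; B=V−Δ·S=-91.9368
Node (0,0) S=162.0000: V=(p*·69.9148+(1−p*)·4.5758)/1.2=42.0088; Δ=(69.9148−4.5758)/(226.8000−118.2600)=0.6020; B=V−Δ·S=-55.5121
Self-financing check: at every node Δ·S+B equals the discounted successor values.

(0,0): Delta=0.6020 Bond=-55.5121
(1,0): Delta=0.0988 Bond=-7.1070
(1,1): Delta=0.7136 Bond=-91.9368
(2,0): Delta=0.0000 Bond=0.0000
(2,1): Delta=0.1207 Bond=-12.1576
(2,2): Delta=0.8452 Bond=-152.0972
(3,0): Delta=0.0000 Bond=0.0000
(3,1): Delta=0.0000 Bond=0.0000
(3,2): Delta=0.1475 Bond=-20.7972
(3,3): Delta=1.0000 Bond=-251.3333
V0=42.0088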